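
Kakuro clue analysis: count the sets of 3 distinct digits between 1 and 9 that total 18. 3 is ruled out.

3 distinct digits from 1–9 sum between 6 and 24.
Dropping sets that contain 3.
Enumerating: {1,8,9}, {2,7,9}, {4,5,9}, {4,6,8}, {5,6,7}.

5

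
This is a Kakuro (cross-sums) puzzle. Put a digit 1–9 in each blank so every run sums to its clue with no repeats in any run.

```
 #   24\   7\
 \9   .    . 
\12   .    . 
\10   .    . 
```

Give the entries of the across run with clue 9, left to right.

24 in 3 cells must be {7,8,9}; 7 in 3 cells must be {1,2,4}.
The 12 across and the 7 down share only 4, so R2C2 = 4.
R2C1 = 12 − 4 = 8 completes the 12 across.
Given what's placed, R1C1 must be 7 to fit the 9 across and 24 down.
R1C2 = 9 − 7 = 2 completes the 9 across.
R3C1 = 24 − 15 = 9 completes the 24 down.
R3C2 = 10 − 9 = 1 completes the 10 across.

7 2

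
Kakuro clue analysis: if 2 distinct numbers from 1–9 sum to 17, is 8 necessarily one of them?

The only way to make 17 from 2 distinct digits is {8,9}, which contains 8.

Yes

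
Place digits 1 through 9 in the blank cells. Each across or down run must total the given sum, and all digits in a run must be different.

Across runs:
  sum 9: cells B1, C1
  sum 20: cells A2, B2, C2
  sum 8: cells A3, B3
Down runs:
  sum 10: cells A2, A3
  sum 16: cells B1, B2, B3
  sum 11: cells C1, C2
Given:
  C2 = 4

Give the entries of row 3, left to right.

C1 = 11 − 4 = 7 completes the 11 down.
B1 = 9 − 7 = 2 completes the 9 across.
Given what's placed, B2 must be 9 to fit the 20 across and 16 down.
B3 = 16 − 11 = 5 completes the 16 down.
A2 = 20 − 13 = 7 completes the 20 across.
A3 = 8 − 5 = 3 completes the 8 across.

3, 5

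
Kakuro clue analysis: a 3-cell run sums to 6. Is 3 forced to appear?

The only way to make 6 from 3 distinct digits is {1,2,3}, which contains 3.

Yes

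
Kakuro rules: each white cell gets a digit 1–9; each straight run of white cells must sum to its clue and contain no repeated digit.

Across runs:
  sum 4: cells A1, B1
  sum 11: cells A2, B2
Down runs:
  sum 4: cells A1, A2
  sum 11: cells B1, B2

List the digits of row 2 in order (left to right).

3, 8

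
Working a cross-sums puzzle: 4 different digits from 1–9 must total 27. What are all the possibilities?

{3,7,8,9}; {4,6,8,9}; {5,6,7,9}

4 distinct digits from 1–9 sum between 10 and 30.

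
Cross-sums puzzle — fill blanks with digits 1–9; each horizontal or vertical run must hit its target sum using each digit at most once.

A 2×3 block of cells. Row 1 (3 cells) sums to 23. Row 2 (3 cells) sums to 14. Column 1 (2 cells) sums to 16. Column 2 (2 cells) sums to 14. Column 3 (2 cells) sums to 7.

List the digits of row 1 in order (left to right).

9, 8, 6

23 in 3 cells must be {6,8,9}; 16 in 2 cells must be {7,9}.
The 23 across and the 16 down share only 9, so (1,1) = 9.
Given what's placed, (1,3) must be 6 to fit the 23 across and 7 down.
(2,1) = 16 − 9 = 7 completes the 16 down.
(2,3) = 7 − 6 = 1 completes the 7 down.
(1,2) = 23 − 15 = 8 completes the 23 across.
(2,2) = 14 − 8 = 6 completes the 14 across.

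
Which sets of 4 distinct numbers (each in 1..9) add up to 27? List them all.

{3,7,8,9}; {4,6,8,9}; {5,6,7,9}

4 distinct digits from 1–9 sum between 10 and 30.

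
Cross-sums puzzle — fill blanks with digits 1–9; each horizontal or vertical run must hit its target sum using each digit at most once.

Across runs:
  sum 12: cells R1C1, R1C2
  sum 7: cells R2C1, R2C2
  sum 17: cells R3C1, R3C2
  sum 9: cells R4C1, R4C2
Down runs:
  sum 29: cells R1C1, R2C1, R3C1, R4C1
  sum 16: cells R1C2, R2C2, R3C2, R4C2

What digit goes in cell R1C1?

17 in 2 cells must be {8,9}; 29 in 4 cells must be {5,7,8,9}.
Only 5 fits R2C1 under both its across sum 7 and down sum 29.
R2C2 = 7 − 5 = 2 completes the 7 across.
Nothing is forced directly, so branch on R4C1, whose candidates are 7 or 8. If R4C1 = 7: then R4C2 would have to be in {2} for the 9 across but in {1,3,4,5,6,7,8,9} for the 16 down — contradiction. So R4C1 = 8.
R3C1 = 9: the only remaining digit allowed by both the 17 across and the 29 down.
R3C2 = 17 − 9 = 8 completes the 17 across.
R4C2 = 9 − 8 = 1 completes the 9 across.
R1C1 = 29 − 22 = 7 completes the 29 down.

7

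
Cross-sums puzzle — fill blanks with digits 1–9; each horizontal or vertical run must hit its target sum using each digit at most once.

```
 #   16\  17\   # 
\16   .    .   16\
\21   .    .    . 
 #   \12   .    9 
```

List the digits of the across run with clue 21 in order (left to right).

9 5 7

16 in 2 cells must be {7,9}.
R2C3 = 16 − 9 = 7 completes the 16 down.
R3C2 = 12 − 9 = 3 completes the 12 across.
Given what's placed, R1C2 must be 9 to fit the 16 across and 17 down.
R2C1 = 9: the only remaining digit allowed by both the 21 across and the 16 down.
R2C2 = 21 − 16 = 5 completes the 21 across.
R1C1 = 16 − 9 = 7 completes the 16 across.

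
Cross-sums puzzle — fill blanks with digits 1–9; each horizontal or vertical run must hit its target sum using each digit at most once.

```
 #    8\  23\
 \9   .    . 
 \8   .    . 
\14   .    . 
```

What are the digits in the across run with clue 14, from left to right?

23 in 3 cells must be {6,8,9}.
The 8 across and the 23 down share only 6, so R2C2 = 6.
The 14 across and the 8 down share only 5, so R3C1 = 5.
R3C2 = 14 − 5 = 9 completes the 14 across.
R1C2 = 23 − 15 = 8 completes the 23 down.
R2C1 = 8 − 6 = 2 completes the 8 across.
R1C1 = 9 − 8 = 1 completes the 9 across.

5, 9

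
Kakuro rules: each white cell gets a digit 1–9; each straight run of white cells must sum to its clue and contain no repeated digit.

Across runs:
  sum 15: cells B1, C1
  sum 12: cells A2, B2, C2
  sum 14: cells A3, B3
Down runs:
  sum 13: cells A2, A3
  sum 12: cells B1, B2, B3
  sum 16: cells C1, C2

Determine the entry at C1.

16 in 2 cells must be {7,9}.
Nothing is forced directly, so branch on C2, whose candidates are 7 or 9. If C2 = 9: that forces C1 = 7, after which A2 would have to be in {1,2} for the 12 across but in {4,5,6,7,8,9} for the 13 down — contradiction. So C2 = 7.
C1 = 16 − 7 = 9 completes the 16 down.
A2 = 4: the only remaining digit allowed by both the 12 across and the 13 down.
B2 = 12 − 11 = 1 completes the 12 across.
A3 = 13 − 4 = 9 completes the 13 down.
B3 = 14 − 9 = 5 completes the 14 across.
B1 = 15 − 9 = 6 completes the 15 across.

9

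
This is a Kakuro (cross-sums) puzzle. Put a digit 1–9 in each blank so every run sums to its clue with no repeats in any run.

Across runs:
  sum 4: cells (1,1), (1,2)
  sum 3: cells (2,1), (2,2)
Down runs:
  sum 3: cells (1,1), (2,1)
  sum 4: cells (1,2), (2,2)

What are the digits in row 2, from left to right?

4 in 2 cells must be {1,3}; 3 in 2 cells must be {1,2}.
The 4 across and the 3 down share only 1, so (1,1) = 1.
(1,2) = 4 − 1 = 3 completes the 4 across.
(2,1) = 3 − 1 = 2 completes the 3 down.
(2,2) = 3 − 2 = 1 completes the 3 across.

2 1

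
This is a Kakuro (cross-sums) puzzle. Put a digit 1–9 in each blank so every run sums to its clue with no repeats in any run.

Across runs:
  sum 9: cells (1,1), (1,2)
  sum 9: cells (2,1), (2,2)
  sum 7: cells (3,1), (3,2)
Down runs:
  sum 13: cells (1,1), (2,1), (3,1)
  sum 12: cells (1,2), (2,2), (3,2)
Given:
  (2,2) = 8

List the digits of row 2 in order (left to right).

(2,1) = 9 − 8 = 1 completes the 9 across.
No cell is forced outright now. (1,2) can only be 1 or 3 (the digits allowed by both its 9 across and its 12 down). If (1,2) = 3: then (1,1) would have to be in {6} for the 9 across but in {3,4,5,7,8,9} for the 13 down — contradiction. So (1,2) = 1.
(1,1) = 9 − 1 = 8 completes the 9 across.
(3,1) = 13 − 9 = 4 completes the 13 down.
(3,2) = 7 − 4 = 3 completes the 7 across.

1 8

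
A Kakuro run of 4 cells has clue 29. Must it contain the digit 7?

Yes

The only way to make 29 from 4 distinct digits is {5,7,8,9}, which contains 7.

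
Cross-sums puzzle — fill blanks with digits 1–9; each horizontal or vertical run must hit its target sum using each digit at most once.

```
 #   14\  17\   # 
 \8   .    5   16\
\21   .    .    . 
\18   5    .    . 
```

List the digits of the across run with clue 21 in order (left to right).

16 in 2 cells must be {7,9}.
R1C1 = 8 − 5 = 3 completes the 8 across.
R2C1 = 14 − 8 = 6 completes the 14 down.
Given what's placed, R2C2 must be 8 to fit the 21 across and 17 down.
R2C3 = 21 − 14 = 7 completes the 21 across.
R3C2 = 17 − 13 = 4 completes the 17 down.
R3C3 = 18 − 9 = 9 completes the 18 across.

6 8 7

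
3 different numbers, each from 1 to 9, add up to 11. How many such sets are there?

3 distinct digits from 1–9 sum between 6 and 24.
Enumerating: {1,2,8}, {1,3,7}, {1,4,6}, {2,3,6}, {2,4,5}.

5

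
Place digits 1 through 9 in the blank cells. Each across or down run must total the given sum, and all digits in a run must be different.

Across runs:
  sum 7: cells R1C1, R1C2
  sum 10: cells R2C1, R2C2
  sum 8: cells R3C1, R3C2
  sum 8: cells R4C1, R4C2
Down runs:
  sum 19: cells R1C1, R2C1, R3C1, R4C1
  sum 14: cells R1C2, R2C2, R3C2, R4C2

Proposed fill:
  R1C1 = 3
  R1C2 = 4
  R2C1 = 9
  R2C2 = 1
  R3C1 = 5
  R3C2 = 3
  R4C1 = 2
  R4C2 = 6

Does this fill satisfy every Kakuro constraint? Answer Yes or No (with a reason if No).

Yes

Across: 3+4=7; 9+1=10; 5+3=8; 2+6=8. Down: 3+9+5+2=19; 4+1+3+6=14. No digit repeats within any run.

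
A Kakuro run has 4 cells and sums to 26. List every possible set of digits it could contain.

{2,7,8,9}; {3,6,8,9}; {4,5,8,9}; {4,6,7,9}; {5,6,7,8}

4 distinct digits from 1–9 sum between 10 and 30.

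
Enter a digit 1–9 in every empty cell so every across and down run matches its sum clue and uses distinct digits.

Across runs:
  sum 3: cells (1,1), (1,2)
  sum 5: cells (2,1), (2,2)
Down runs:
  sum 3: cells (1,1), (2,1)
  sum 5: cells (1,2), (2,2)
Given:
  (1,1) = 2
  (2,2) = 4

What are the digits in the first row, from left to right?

3 in 2 cells must be {1,2}.
(1,2) = 3 − 2 = 1 completes the 3 across.
(2,1) = 5 − 4 = 1 completes the 5 across.

2 1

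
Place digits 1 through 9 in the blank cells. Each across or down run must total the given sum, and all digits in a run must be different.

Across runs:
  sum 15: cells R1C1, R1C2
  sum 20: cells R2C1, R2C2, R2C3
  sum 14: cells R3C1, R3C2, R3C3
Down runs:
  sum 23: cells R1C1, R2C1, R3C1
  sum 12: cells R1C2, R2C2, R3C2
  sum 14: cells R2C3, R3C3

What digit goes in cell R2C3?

9

23 in 3 cells must be {6,8,9}.
Nothing is forced directly, so branch on R3C1, whose candidates are 6 or 8 or 9. If R3C1 = 6: that forces R3C3 = 5, R2C3 = 9, R3C2 = 3, R2C1 = 8, after which R2C2 would have to be in {3} for the 20 across but in {1,2,4,5,7,8} for the 12 down — contradiction. If R3C1 = 9: then R3C3 would have to be in {1,2,3,4} for the 14 across but in {5,6,8,9} for the 14 down — contradiction. So R3C1 = 8.
Given what's placed, R3C3 must be 5 to fit the 14 across and 14 down.
R2C3 = 14 − 5 = 9 completes the 14 down.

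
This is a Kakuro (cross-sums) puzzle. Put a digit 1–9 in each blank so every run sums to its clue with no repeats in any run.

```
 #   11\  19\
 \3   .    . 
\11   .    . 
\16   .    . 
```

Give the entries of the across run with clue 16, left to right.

3 in 2 cells must be {1,2}; 16 in 2 cells must be {7,9}.
The 3 across and the 19 down share only 2, so R1C2 = 2.
The 16 across and the 11 down share only 7, so R3C1 = 7.
R3C2 = 16 − 7 = 9 completes the 16 across.
R1C1 = 3 − 2 = 1 completes the 3 across.
R2C1 = 11 − 8 = 3 completes the 11 down.
R2C2 = 11 − 3 = 8 completes the 11 across.

7, 9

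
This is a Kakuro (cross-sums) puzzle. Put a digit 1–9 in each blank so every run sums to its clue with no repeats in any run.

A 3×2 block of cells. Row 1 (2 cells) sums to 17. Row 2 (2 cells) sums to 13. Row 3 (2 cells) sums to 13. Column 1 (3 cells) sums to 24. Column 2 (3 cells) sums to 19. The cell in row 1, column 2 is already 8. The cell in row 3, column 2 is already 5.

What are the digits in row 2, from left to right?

17 in 2 cells must be {8,9}; 24 in 3 cells must be {7,8,9}.
(1,1) = 17 − 8 = 9 completes the 17 across.
(2,2) = 19 − 13 = 6 completes the 19 down.
(3,1) = 13 − 5 = 8 completes the 13 across.
(2,1) = 13 − 6 = 7 completes the 13 across.

7 6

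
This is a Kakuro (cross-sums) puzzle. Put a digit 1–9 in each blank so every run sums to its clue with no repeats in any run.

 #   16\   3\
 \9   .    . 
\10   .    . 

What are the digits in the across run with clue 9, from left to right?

7, 2

16 in 2 cells must be {7,9}; 3 in 2 cells must be {1,2}.
The 9 across and the 16 down share only 7, so R1C1 = 7.
R1C2 = 9 − 7 = 2 completes the 9 across.
R2C1 = 16 − 7 = 9 completes the 16 down.
R2C2 = 10 − 9 = 1 completes the 10 across.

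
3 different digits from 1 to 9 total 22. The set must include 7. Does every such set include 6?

Yes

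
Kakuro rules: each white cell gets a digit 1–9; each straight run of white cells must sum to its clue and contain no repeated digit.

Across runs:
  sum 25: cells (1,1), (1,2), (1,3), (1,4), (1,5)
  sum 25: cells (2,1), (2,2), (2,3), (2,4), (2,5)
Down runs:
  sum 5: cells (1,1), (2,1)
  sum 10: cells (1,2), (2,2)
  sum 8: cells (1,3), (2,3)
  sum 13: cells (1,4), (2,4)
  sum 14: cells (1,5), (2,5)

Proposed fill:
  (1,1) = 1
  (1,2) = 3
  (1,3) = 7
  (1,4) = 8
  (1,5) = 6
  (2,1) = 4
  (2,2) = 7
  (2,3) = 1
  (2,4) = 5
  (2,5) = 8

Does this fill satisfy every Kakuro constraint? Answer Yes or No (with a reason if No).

Yes

Across: 1+3+7+8+6=25; 4+7+1+5+8=25. Down: 1+4=5; 3+7=10; 7+1=8; 8+5=13; 6+8=14. No digit repeats within any run.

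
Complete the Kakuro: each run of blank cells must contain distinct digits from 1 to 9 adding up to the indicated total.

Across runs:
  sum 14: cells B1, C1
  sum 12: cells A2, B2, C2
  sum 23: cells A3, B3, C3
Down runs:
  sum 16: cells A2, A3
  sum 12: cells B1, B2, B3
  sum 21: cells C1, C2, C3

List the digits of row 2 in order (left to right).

7 1 4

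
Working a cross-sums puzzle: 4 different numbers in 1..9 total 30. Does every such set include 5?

No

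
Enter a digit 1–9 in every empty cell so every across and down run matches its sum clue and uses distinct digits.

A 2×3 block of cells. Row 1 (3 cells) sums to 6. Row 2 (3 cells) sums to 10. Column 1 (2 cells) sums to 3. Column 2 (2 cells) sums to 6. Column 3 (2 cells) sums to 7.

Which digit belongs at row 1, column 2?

6 in 3 cells must be {1,2,3}; 3 in 2 cells must be {1,2}.
Nothing is forced directly, so branch on (1,1), whose candidates are 1 or 2. If (1,1) = 1: that forces (1,2) = 2, (1,3) = 3, (2,1) = 2, after which (2,2) would have to be in {1,3,5,7} for the 10 across but in {4} for the 6 down — contradiction. So (1,1) = 2.
Given what's placed, (1,2) must be 1 to fit the 6 across and 6 down.
(1,3) = 6 − 3 = 3 completes the 6 across.
(2,1) = 3 − 2 = 1 completes the 3 down.
(2,2) = 6 − 1 = 5 completes the 6 down.
(2,3) = 10 − 6 = 4 completes the 10 across.

1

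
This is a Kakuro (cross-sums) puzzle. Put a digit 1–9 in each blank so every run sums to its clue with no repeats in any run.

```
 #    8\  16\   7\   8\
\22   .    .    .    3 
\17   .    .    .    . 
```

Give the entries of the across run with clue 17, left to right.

2 7 3 5

16 in 2 cells must be {7,9}.
R2C4 = 8 − 3 = 5 completes the 8 down.
No cell is forced outright now. R1C2 can only be 7 or 9 (the digits allowed by both its 22 across and its 16 down). If R1C2 = 7: then R1C1 would have to be in {4,8} for the 22 across but in {1,2,3,5,6,7} for the 8 down — contradiction. So R1C2 = 9.
R2C2 = 16 − 9 = 7 completes the 16 down.
No cell is forced outright now. R1C1 can only be 2 or 6 (the digits allowed by both its 22 across and its 8 down). If R1C1 = 2: then R1C3 would have to be in {8} for the 22 across but in {1,2,3,4,5,6} for the 7 down — contradiction. So R1C1 = 6.
R1C3 = 22 − 18 = 4 completes the 22 across.
R2C1 = 8 − 6 = 2 completes the 8 down.
R2C3 = 17 − 14 = 3 completes the 17 across.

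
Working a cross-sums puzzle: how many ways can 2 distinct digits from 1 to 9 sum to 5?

2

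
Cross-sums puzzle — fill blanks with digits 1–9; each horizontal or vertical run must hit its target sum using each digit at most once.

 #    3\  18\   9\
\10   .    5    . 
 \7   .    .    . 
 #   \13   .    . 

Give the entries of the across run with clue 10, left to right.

2 5 3

7 in 3 cells must be {1,2,4}; 3 in 2 cells must be {1,2}.
R2C2 = 4: the only remaining digit allowed by both the 7 across and the 18 down.
R3C2 = 18 − 9 = 9 completes the 18 down.
R3C3 = 13 − 9 = 4 completes the 13 across.
Given what's placed, R2C3 must be 2 to fit the 7 across and 9 down.
R1C3 = 9 − 6 = 3 completes the 9 down.
R2C1 = 7 − 6 = 1 completes the 7 across.
R1C1 = 10 − 8 = 2 completes the 10 across.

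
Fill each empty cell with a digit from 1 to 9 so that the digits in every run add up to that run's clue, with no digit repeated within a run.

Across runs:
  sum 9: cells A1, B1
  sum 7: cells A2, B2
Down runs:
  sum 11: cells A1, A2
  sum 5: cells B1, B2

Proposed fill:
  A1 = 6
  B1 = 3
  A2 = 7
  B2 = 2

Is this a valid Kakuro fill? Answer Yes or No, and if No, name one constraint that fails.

No — the across run A2–B2 sums to 9, not 7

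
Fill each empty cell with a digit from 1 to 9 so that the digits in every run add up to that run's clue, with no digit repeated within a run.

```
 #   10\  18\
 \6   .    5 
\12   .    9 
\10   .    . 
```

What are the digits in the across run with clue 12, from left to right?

3, 9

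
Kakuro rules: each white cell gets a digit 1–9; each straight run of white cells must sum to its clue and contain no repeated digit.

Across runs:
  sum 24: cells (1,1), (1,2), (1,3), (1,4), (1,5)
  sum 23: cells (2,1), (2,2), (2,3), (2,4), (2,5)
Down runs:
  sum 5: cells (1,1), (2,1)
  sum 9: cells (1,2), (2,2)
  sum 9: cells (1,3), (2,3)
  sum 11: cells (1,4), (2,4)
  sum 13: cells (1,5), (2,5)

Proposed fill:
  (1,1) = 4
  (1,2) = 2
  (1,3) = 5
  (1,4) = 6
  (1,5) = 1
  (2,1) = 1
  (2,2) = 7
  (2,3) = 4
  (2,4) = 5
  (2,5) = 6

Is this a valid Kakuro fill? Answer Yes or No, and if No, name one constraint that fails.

No — the down run (1,5)–(2,5) sums to 7, not 13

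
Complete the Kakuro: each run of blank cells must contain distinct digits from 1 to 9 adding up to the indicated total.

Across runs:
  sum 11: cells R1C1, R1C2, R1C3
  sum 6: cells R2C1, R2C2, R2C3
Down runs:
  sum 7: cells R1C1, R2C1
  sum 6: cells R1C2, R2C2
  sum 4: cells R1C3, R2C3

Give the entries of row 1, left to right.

6 in 3 cells must be {1,2,3}; 4 in 2 cells must be {1,3}.
Nothing is forced directly, so branch on R2C2, whose candidates are 1 or 2. If R2C2 = 1: that forces R1C2 = 5, after which R1C3 would have to be in {2,4} for the 11 across but in {1,3} for the 4 down — contradiction. So R2C2 = 2.
R1C2 = 6 − 2 = 4 completes the 6 down.
Given what's placed, R1C3 must be 1 to fit the 11 across and 4 down.
R2C3 = 4 − 1 = 3 completes the 4 down.
R1C1 = 11 − 5 = 6 completes the 11 across.
R2C1 = 6 − 5 = 1 completes the 6 across.

6 4 1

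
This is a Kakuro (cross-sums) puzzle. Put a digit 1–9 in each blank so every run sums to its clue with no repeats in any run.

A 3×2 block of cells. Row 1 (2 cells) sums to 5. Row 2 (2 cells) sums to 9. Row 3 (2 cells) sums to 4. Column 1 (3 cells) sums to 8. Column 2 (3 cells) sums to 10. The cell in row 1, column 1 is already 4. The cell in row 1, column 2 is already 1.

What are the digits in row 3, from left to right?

4 in 2 cells must be {1,3}.
(3,2) = 3: the only remaining digit allowed by both the 4 across and the 10 down.
(2,2) = 10 − 4 = 6 completes the 10 down.
(3,1) = 4 − 3 = 1 completes the 4 across.
(2,1) = 9 − 6 = 3 completes the 9 across.

1 3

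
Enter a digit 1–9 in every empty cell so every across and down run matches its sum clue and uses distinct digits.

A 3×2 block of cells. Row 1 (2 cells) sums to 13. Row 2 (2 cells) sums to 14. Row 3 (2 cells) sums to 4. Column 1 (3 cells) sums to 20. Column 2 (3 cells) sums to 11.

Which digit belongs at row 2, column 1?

8

4 in 2 cells must be {1,3}.
The 4 across and the 20 down share only 3, so (3,1) = 3.
(3,2) = 4 − 3 = 1 completes the 4 across.
Nothing is forced directly, so branch on (1,1), whose candidates are 8 or 9. If (1,1) = 8: then (1,2) would have to be in {5} for the 13 across but in {2,3,4,6,7,8} for the 11 down — contradiction. So (1,1) = 9.
(1,2) = 13 − 9 = 4 completes the 13 across.
(2,1) = 20 − 12 = 8 completes the 20 down.
(2,2) = 14 − 8 = 6 completes the 14 across.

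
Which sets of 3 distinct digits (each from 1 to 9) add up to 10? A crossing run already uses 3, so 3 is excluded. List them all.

{1,2,7}; {1,4,5}

3 distinct digits from 1–9 sum between 6 and 24.
Dropping sets that contain 3.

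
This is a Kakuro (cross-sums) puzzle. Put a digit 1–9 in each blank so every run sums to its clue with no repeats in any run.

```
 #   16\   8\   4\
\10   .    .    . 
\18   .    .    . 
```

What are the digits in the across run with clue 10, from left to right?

7 2 1

16 in 2 cells must be {7,9}; 4 in 2 cells must be {1,3}.
The 10 across and the 16 down share only 7, so R1C1 = 7.
Given what's placed, R1C3 must be 1 to fit the 10 across and 4 down.
R2C1 = 16 − 7 = 9 completes the 16 down.
R2C3 = 4 − 1 = 3 completes the 4 down.
R1C2 = 10 − 8 = 2 completes the 10 across.
R2C2 = 18 − 12 = 6 completes the 18 across.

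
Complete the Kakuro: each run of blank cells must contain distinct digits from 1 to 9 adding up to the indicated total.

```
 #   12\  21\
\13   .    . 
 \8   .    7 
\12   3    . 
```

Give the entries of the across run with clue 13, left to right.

R2C1 = 8 − 7 = 1 completes the 8 across.
R3C2 = 12 − 3 = 9 completes the 12 across.
R1C1 = 12 − 4 = 8 completes the 12 down.
R1C2 = 13 − 8 = 5 completes the 13 across.

8, 5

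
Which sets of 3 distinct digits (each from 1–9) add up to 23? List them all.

{6,8,9}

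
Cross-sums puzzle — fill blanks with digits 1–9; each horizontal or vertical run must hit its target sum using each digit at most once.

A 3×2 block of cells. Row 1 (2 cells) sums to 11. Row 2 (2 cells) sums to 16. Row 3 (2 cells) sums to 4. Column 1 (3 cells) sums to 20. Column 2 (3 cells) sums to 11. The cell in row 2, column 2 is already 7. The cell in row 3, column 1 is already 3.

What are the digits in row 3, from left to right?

3 1

16 in 2 cells must be {7,9}; 4 in 2 cells must be {1,3}.
(1,2) = 3: the only remaining digit allowed by both the 11 across and the 11 down.
(2,1) = 16 − 7 = 9 completes the 16 across.
(3,2) = 4 − 3 = 1 completes the 4 across.
(1,1) = 11 − 3 = 8 completes the 11 across.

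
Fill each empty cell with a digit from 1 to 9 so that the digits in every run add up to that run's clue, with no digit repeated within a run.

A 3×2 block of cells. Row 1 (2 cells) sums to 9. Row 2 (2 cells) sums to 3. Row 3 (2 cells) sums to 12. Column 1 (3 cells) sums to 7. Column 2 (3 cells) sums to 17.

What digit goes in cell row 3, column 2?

3 in 2 cells must be {1,2}; 7 in 3 cells must be {1,2,4}.
The 12 across and the 7 down share only 4, so (3,1) = 4.
(3,2) = 12 − 4 = 8 completes the 12 across.
Given what's placed, (2,2) must be 2 to fit the 3 across and 17 down.
(1,2) = 17 − 10 = 7 completes the 17 down.
(2,1) = 3 − 2 = 1 completes the 3 across.
(1,1) = 9 − 7 = 2 completes the 9 across.

8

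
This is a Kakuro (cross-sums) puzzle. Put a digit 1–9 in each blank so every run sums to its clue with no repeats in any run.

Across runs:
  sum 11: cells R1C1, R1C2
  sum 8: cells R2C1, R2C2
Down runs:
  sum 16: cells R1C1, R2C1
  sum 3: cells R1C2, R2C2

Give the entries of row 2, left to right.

16 in 2 cells must be {7,9}; 3 in 2 cells must be {1,2}.
The 11 across and the 3 down share only 2, so R1C2 = 2.
The 8 across and the 16 down share only 7, so R2C1 = 7.
R2C2 = 8 − 7 = 1 completes the 8 across.
R1C1 = 11 − 2 = 9 completes the 11 across.

7 1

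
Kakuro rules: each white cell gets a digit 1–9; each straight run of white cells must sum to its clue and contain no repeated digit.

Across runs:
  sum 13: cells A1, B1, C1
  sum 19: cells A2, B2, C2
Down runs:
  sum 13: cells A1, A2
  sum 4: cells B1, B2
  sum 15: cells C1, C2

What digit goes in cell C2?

4 in 2 cells must be {1,3}.
The 19 across and the 4 down share only 3, so B2 = 3.
B1 = 4 − 3 = 1 completes the 4 down.
Nothing is forced directly, so branch on A2, whose candidates are 7 or 9. If A2 = 7: then A1 would have to be in {3,4,5,7,8,9} for the 13 across but in {6} for the 13 down — contradiction. So A2 = 9.
A1 = 13 − 9 = 4 completes the 13 down.
C1 = 13 − 5 = 8 completes the 13 across.
C2 = 19 − 12 = 7 completes the 19 across.

7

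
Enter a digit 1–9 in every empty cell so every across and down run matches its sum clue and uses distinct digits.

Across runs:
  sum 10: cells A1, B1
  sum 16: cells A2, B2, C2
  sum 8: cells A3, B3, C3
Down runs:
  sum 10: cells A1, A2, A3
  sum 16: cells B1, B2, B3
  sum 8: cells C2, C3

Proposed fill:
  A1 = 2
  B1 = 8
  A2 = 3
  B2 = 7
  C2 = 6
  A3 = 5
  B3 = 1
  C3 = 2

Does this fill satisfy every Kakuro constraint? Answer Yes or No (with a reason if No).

Across: 2+8=10; 3+7+6=16; 5+1+2=8. Down: 2+3+5=10; 8+7+1=16; 6+2=8. No digit repeats within any run.

Yes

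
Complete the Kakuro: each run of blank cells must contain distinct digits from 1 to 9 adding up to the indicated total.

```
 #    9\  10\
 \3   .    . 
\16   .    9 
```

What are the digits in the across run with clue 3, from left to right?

3 in 2 cells must be {1,2}; 16 in 2 cells must be {7,9}.
R1C2 = 10 − 9 = 1 completes the 10 down.
R2C1 = 16 − 9 = 7 completes the 16 across.
R1C1 = 3 − 1 = 2 completes the 3 across.

2 1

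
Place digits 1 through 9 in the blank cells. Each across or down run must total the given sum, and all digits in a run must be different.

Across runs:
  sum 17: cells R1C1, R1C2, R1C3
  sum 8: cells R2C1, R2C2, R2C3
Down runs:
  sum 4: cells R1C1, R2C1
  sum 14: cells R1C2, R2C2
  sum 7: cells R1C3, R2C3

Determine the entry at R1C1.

3

4 in 2 cells must be {1,3}.
The 8 across and the 14 down share only 5, so R2C2 = 5.
R1C2 = 14 − 5 = 9 completes the 14 down.
Given what's placed, R2C1 must be 1 to fit the 8 across and 4 down.
R2C3 = 8 − 6 = 2 completes the 8 across.
R1C1 = 4 − 1 = 3 completes the 4 down.
R1C3 = 17 − 12 = 5 completes the 17 across.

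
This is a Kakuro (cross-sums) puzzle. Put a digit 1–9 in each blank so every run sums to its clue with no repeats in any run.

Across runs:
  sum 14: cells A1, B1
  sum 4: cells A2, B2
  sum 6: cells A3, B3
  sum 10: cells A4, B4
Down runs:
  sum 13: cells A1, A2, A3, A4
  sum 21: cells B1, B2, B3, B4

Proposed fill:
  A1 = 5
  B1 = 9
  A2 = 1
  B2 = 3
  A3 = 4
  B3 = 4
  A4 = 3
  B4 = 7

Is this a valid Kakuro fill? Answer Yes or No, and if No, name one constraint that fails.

No — the across run A3–B3 sums to 8, not 6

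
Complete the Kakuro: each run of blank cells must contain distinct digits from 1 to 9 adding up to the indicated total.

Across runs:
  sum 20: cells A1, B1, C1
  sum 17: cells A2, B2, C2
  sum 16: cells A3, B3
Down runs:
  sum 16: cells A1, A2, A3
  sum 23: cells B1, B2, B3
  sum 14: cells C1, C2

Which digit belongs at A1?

5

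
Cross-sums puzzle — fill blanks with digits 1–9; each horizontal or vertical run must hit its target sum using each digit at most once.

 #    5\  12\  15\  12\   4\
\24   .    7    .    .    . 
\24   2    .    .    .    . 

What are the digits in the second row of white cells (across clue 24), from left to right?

2 5 6 8 3

4 in 2 cells must be {1,3}.
R1C1 = 5 − 2 = 3 completes the 5 down.
R1C5 = 1: the only remaining digit allowed by both the 24 across and the 4 down.
R2C2 = 12 − 7 = 5 completes the 12 down.
R2C5 = 4 − 1 = 3 completes the 4 down.
R2C4 = 8: the only remaining digit allowed by both the 24 across and the 12 down.
R1C4 = 12 − 8 = 4 completes the 12 down.
R2C3 = 24 − 18 = 6 completes the 24 across.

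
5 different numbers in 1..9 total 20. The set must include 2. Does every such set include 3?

Counterexample: {1,2,4,5,8} sums to 20 under that restriction without using 3.

No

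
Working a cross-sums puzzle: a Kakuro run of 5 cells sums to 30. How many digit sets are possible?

6

5 distinct digits from 1–9 sum between 15 and 35.
Enumerating: {1,5,7,8,9}, {2,4,7,8,9}, {2,5,6,8,9}, {3,4,6,8,9}, {3,5,6,7,9}, {4,5,6,7,8}.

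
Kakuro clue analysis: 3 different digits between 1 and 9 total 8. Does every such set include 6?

No

Counterexample: {1,2,5} sums to 8 without using 6.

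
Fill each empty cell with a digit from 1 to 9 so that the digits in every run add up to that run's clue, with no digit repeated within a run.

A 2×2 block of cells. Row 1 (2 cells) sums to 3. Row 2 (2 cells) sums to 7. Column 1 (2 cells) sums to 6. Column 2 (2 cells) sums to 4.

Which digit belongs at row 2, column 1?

4

3 in 2 cells must be {1,2}; 4 in 2 cells must be {1,3}.
The 3 across and the 4 down share only 1, so (1,2) = 1.
(2,2) = 4 − 1 = 3 completes the 4 down.
(1,1) = 3 − 1 = 2 completes the 3 across.
(2,1) = 7 − 3 = 4 completes the 7 across.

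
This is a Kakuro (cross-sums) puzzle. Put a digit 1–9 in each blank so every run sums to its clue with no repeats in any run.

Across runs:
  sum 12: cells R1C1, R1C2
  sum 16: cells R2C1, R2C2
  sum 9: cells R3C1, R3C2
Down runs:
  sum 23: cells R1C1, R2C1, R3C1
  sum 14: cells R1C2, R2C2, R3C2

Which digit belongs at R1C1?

16 in 2 cells must be {7,9}; 23 in 3 cells must be {6,8,9}.
The 16 across and the 23 down share only 9, so R2C1 = 9.
R2C2 = 16 − 9 = 7 completes the 16 across.
Given what's placed, R1C1 must be 8 to fit the 12 across and 23 down.
R1C2 = 12 − 8 = 4 completes the 12 across.
R3C1 = 23 − 17 = 6 completes the 23 down.
R3C2 = 9 − 6 = 3 completes the 9 across.

8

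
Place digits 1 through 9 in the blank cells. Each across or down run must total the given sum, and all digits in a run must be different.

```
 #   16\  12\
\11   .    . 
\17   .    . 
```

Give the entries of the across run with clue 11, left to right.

7 4

17 in 2 cells must be {8,9}; 16 in 2 cells must be {7,9}.
The 17 across and the 16 down share only 9, so R2C1 = 9.
R2C2 = 17 − 9 = 8 completes the 17 across.
R1C1 = 16 − 9 = 7 completes the 16 down.
R1C2 = 11 − 7 = 4 completes the 11 across.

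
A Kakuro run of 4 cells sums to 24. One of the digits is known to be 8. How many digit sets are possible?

4 distinct digits from 1–9 sum between 10 and 30.
Keeping only sets containing 8.
Enumerating: {1,6,8,9}, {2,5,8,9}, {3,4,8,9}, {3,6,7,8}, {4,5,7,8}.

5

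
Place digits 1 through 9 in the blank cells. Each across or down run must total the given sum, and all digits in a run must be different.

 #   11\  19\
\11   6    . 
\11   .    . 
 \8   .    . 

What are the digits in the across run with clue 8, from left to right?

2, 6

R1C2 = 11 − 6 = 5 completes the 11 across.
R3C2 = 6: the only remaining digit allowed by both the 8 across and the 19 down.
R2C2 = 19 − 11 = 8 completes the 19 down.
R3C1 = 8 − 6 = 2 completes the 8 across.
R2C1 = 11 − 8 = 3 completes the 11 across.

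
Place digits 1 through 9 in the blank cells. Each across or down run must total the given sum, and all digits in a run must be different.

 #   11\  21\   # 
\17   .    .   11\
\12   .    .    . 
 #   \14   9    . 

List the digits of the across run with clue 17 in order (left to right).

17 in 2 cells must be {8,9}.
Given what's placed, R1C2 must be 8 to fit the 17 across and 21 down.
R2C2 = 21 − 17 = 4 completes the 21 down.
R3C3 = 14 − 9 = 5 completes the 14 across.
R1C1 = 17 − 8 = 9 completes the 17 across.
R2C1 = 11 − 9 = 2 completes the 11 down.
R2C3 = 12 − 6 = 6 completes the 12 across.

9, 8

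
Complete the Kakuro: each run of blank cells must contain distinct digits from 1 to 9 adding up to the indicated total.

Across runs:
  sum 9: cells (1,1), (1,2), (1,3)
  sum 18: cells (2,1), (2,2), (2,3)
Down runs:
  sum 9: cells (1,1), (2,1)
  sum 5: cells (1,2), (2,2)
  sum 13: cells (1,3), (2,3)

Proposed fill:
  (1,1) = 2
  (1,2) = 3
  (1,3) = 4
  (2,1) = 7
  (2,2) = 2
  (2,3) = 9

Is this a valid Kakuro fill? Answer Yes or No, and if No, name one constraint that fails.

Yes

Across: 2+3+4=9; 7+2+9=18. Down: 2+7=9; 3+2=5; 4+9=13. No digit repeats within any run.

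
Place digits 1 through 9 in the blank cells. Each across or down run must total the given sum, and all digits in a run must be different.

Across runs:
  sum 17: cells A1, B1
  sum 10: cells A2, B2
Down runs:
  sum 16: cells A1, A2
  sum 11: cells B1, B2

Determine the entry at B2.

17 in 2 cells must be {8,9}; 16 in 2 cells must be {7,9}.
The 17 across and the 16 down share only 9, so A1 = 9.
B1 = 17 − 9 = 8 completes the 17 across.
A2 = 16 − 9 = 7 completes the 16 down.
B2 = 10 − 7 = 3 completes the 10 across.

3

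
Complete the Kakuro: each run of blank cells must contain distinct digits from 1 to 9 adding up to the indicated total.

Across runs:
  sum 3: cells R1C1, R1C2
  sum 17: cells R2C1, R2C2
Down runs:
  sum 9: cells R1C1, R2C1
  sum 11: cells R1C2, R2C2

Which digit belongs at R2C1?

3 in 2 cells must be {1,2}; 17 in 2 cells must be {8,9}.
The 3 across and the 11 down share only 2, so R1C2 = 2.
The 17 across and the 9 down share only 8, so R2C1 = 8.
R2C2 = 17 − 8 = 9 completes the 17 across.
R1C1 = 3 − 2 = 1 completes the 3 across.

8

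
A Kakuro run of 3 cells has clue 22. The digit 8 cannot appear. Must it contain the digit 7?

The only way to make 22 from 3 distinct digits under that restriction is {6,7,9}, which contains 7.

Yes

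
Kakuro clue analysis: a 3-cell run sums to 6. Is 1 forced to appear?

Yes

The only way to make 6 from 3 distinct digits is {1,2,3}, which contains 1.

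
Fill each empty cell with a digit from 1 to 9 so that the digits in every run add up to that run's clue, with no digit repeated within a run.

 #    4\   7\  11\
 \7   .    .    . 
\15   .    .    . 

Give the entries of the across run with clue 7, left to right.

1, 2, 4

7 in 3 cells must be {1,2,4}; 4 in 2 cells must be {1,3}.
The 7 across and the 4 down share only 1, so R1C1 = 1.
R2C1 = 4 − 1 = 3 completes the 4 down.
Nothing is forced directly, so branch on R2C2, whose candidates are 4 or 5. If R2C2 = 4: then R1C2 would have to be in {2,4} for the 7 across but in {3} for the 7 down — contradiction. So R2C2 = 5.
R1C2 = 7 − 5 = 2 completes the 7 down.
R1C3 = 7 − 3 = 4 completes the 7 across.
R2C3 = 15 − 8 = 7 completes the 15 across.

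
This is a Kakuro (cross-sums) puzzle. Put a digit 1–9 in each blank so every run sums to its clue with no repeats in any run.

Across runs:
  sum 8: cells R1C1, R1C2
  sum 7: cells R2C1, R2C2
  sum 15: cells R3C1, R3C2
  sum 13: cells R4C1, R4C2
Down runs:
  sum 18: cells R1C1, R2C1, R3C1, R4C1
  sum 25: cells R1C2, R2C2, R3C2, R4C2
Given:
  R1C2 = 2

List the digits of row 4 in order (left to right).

4 9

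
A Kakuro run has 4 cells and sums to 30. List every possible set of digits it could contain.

4 distinct digits from 1–9 sum between 10 and 30.
Only one set works: {6,7,8,9}.

{6,7,8,9}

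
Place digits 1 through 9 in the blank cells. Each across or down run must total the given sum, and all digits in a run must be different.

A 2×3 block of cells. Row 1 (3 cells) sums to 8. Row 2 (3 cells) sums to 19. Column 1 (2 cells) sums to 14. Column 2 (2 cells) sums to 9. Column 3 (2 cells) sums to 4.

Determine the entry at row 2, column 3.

3

4 in 2 cells must be {1,3}.
The 8 across and the 14 down share only 5, so (1,1) = 5.
Given what's placed, (1,3) must be 1 to fit the 8 across and 4 down.
(2,1) = 14 − 5 = 9 completes the 14 down.
(2,3) = 4 − 1 = 3 completes the 4 down.
(1,2) = 8 − 6 = 2 completes the 8 across.
(2,2) = 19 − 12 = 7 completes the 19 across.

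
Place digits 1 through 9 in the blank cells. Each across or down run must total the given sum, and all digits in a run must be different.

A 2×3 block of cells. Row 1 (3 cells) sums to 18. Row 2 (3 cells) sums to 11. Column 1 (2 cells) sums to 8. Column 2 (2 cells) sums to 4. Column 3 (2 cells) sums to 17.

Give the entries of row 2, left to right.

2 1 8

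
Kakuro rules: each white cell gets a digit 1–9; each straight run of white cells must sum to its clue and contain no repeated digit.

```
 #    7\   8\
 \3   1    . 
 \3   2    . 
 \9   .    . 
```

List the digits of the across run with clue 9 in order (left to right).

4, 5

3 in 2 cells must be {1,2}; 7 in 3 cells must be {1,2,4}.
R1C2 = 3 − 1 = 2 completes the 3 across.
R2C2 = 3 − 2 = 1 completes the 3 across.
R3C1 = 7 − 3 = 4 completes the 7 down.
R3C2 = 9 − 4 = 5 completes the 9 across.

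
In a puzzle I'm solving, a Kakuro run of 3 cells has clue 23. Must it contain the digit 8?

The only way to make 23 from 3 distinct digits is {6,8,9}, which contains 8.

Yes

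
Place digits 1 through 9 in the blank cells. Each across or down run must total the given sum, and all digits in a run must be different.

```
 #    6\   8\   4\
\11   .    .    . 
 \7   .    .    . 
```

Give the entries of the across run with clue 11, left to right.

7 in 3 cells must be {1,2,4}; 4 in 2 cells must be {1,3}.
The 7 across and the 4 down share only 1, so R2C3 = 1.
R1C3 = 4 − 1 = 3 completes the 4 down.
Given what's placed, R2C2 must be 2 to fit the 7 across and 8 down.
R1C2 = 8 − 2 = 6 completes the 8 down.
R2C1 = 7 − 3 = 4 completes the 7 across.
R1C1 = 11 − 9 = 2 completes the 11 across.

2, 6, 3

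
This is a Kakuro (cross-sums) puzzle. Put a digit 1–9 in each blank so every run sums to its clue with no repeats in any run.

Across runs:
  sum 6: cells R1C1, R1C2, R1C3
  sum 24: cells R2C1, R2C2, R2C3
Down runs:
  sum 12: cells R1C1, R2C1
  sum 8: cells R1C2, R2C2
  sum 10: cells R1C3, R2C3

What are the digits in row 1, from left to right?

6 in 3 cells must be {1,2,3}; 24 in 3 cells must be {7,8,9}.
The 6 across and the 12 down share only 3, so R1C1 = 3.
R2C1 = 12 − 3 = 9 completes the 12 down.
Given what's placed, R2C2 must be 7 to fit the 24 across and 8 down.
R2C3 = 24 − 16 = 8 completes the 24 across.
R1C2 = 8 − 7 = 1 completes the 8 down.
R1C3 = 6 − 4 = 2 completes the 6 across.

3 1 2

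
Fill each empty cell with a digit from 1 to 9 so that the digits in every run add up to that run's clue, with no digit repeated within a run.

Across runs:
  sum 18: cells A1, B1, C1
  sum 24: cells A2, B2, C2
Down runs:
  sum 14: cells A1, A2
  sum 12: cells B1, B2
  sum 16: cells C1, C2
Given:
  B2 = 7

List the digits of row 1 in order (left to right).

24 in 3 cells must be {7,8,9}; 16 in 2 cells must be {7,9}.
B1 = 12 − 7 = 5 completes the 12 down.
C2 = 9: the only remaining digit allowed by both the 24 across and the 16 down.
C1 = 16 − 9 = 7 completes the 16 down.
A2 = 24 − 16 = 8 completes the 24 across.
A1 = 18 − 12 = 6 completes the 18 across.

6 5 7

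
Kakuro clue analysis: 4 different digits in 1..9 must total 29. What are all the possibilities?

4 distinct digits from 1–9 sum between 10 and 30.
Only one set works: {5,7,8,9}.

{5,7,8,9}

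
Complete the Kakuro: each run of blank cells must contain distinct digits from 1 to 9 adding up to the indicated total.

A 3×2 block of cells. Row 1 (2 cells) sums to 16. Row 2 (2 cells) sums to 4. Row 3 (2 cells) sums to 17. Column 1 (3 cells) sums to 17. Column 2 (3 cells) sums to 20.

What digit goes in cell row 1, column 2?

9

16 in 2 cells must be {7,9}; 4 in 2 cells must be {1,3}; 17 in 2 cells must be {8,9}.
The 4 across and the 20 down share only 3, so (2,2) = 3.
Given what's placed, (1,2) must be 9 to fit the 16 across and 20 down.
(2,1) = 4 − 3 = 1 completes the 4 across.
(3,1) = 9: the only remaining digit allowed by both the 17 across and the 17 down.
(3,2) = 17 − 9 = 8 completes the 17 across.
(1,1) = 16 − 9 = 7 completes the 16 across.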